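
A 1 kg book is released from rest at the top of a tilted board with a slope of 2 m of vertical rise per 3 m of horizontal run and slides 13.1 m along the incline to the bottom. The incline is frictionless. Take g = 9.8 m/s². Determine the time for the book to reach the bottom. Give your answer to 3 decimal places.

2.195 s

The weight component along the incline is mg sin 33.69° = 5.436 N and the normal force is N = mg cos 33.69° = 8.154 N.
With no friction, a = g sin 33.69° = 5.4361 m/s².
Starting from rest, L = ½at², so t = √(2L/a) = √(2 × 13.1 / 5.4361) = 2.1954 s.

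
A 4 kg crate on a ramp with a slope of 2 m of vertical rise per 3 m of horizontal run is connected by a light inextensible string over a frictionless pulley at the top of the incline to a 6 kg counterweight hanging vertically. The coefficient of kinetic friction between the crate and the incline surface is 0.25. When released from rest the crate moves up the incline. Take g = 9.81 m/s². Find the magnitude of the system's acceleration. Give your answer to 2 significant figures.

2.9 m/s²

For the crate on the incline: the weight component along the slope is m₁g sin 33.69° = 4 × 9.81 × 0.5547 = 21.766 N and the normal force is N = m₁g cos 33.69° = 32.650 N.
Kinetic friction opposes the crate's motion up the incline: f = μN = 0.25 × 32.650 = 8.162 N acting down the slope.
Newton's second law for the crate (up-slope positive): T − 21.766 − 8.162 = 4 a. For the hanging counterweight (downward positive): 6 × 9.81 − T = 6 a.
Adding the two equations eliminates T: 28.932 = 10 a, so a = 2.8932 m/s².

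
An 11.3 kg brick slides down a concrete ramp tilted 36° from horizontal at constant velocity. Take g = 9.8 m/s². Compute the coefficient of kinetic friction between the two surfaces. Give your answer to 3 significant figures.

At constant velocity the net force along the incline is zero: mg sin 36° = μ mg cos 36°.
So μ = tan 36° = 0.5878 / 0.8090 = 0.7266.

0.727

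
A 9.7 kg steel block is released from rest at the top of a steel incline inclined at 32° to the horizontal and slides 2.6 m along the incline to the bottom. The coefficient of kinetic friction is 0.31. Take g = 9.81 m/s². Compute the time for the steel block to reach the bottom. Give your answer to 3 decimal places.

1.409 s

The weight component along the incline is mg sin 32° = 50.426 N and the normal force is N = mg cos 32° = 80.698 N.
Friction up the slope is f = μN = 0.31 × 80.698 = 25.016 N, so the net downslope force is 50.426 − 25.016 = 25.410 N and a = 25.410 / 9.7 = 2.6196 m/s².
Starting from rest, L = ½at², so t = √(2L/a) = √(2 × 2.6 / 2.6196) = 1.4089 s.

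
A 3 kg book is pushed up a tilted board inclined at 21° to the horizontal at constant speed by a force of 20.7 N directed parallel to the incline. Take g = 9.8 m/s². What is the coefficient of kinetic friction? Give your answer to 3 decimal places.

At constant speed ΣF = 0 along the incline. The applied 20.7 N acts up the slope; the weight component mg sin 21° = 10.536 N and kinetic friction μN both act down the slope.
So 20.7 = 10.536 + μ × 27.447, giving μ = (20.7 − 10.536) / 27.447 = 0.3703.

0.370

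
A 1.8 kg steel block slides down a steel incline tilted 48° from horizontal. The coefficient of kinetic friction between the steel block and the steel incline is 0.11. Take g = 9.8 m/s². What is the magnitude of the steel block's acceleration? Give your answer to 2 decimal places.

Resolving the weight along the incline: the component pulling the steel block down the slope is mg sin 48° = 1.8 × 9.8 × 0.7431 = 13.108 N, and the normal force is N = mg cos 48° = 1.8 × 9.8 × 0.6691 = 11.803 N.
Kinetic friction acts up the slope with magnitude f = μN = 0.11 × 11.803 = 1.298 N.
Net force along the incline is 13.108 − 1.298 = 11.810 N, so a = 11.810 / 1.8 = 6.5611 m/s².

6.56 m/s²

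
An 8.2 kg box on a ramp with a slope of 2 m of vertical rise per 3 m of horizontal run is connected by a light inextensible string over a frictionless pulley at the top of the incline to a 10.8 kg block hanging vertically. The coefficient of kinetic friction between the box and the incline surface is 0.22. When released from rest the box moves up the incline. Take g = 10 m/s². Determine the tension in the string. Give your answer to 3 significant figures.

For the box on the incline: the weight component along the slope is m₁g sin 33.69° = 8.2 × 10 × 0.5547 = 45.485 N and the normal force is N = m₁g cos 33.69° = 68.228 N.
Kinetic friction opposes the box's motion up the incline: f = μN = 0.22 × 68.228 = 15.010 N acting down the slope.
Newton's second law for the box (up-slope positive): T − 45.485 − 15.010 = 8.2 a. For the hanging block (downward positive): 10.8 × 10 − T = 10.8 a.
Adding the two equations eliminates T: 47.505 = 19 a, so a = 2.5003 m/s².
Then from the hanging block's equation, T = 10.8 × (10 − 2.5003) = 80.997 N.

81.0 N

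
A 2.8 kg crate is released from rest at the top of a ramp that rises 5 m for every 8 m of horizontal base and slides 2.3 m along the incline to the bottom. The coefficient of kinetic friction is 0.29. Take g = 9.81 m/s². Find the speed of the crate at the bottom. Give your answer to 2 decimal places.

The weight component along the incline is mg sin 32.01° = 14.558 N and the normal force is N = mg cos 32.01° = 23.293 N.
Friction up the slope is f = μN = 0.29 × 23.293 = 6.755 N, so the net downslope force is 14.558 − 6.755 = 7.803 N and a = 7.803 / 2.8 = 2.7868 m/s².
Starting from rest over a distance of 2.3 m, v² = 2aL = 2 × 2.7868 × 2.3 = 12.8193, so v = 3.5804 m/s.

3.58 m/s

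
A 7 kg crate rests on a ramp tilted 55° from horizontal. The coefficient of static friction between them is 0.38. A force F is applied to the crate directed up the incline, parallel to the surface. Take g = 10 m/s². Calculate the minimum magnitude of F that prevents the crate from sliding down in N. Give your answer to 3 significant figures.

The normal force is N = mg cos 55° = 40.150 N. With F at its minimum the crate is on the verge of sliding down, so static friction is at its maximum μ_s N = 0.38 × 40.150 = 15.257 N and acts up the slope.
Equilibrium along the incline: F + μ_s N = mg sin 55°, so F = 57.341 − 15.257 = 42.084 N.

42.1 N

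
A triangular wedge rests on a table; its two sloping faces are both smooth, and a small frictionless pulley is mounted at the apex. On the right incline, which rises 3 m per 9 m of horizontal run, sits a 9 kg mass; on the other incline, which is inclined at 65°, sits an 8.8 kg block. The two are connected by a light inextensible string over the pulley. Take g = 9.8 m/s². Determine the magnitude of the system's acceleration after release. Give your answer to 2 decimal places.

2.82 m/s²

Resolve each weight along its own incline: the 9 kg mass has component 9 × 9.8 × sin 18.43° = 27.891 N down its slope, and the 8.8 kg mass has 8.8 × 9.8 × sin 65° = 78.160 N down its slope.
The 8.8 kg side's 78.160 N exceeds the other side's 27.891 N, so that mass slides down and the 9 kg mass slides up. Taking that direction as positive, Newton's second law for the whole system gives 78.160 − 27.891 = (9 + 8.8) a, so a = 50.269 / 17.8 = 2.8241 m/s².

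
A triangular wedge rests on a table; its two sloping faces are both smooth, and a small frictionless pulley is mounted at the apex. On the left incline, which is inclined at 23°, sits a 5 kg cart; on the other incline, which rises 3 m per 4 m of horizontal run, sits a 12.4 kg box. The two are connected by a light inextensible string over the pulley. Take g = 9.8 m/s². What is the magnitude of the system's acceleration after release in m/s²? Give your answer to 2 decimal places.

Resolve each weight along its own incline: the 5 kg mass has component 5 × 9.8 × sin 23° = 19.146 N down its slope, and the 12.4 kg mass has 12.4 × 9.8 × sin 36.87° = 72.912 N down its slope.
The 12.4 kg side's 72.912 N exceeds the other side's 19.146 N, so that mass slides down and the 5 kg mass slides up. Taking that direction as positive, Newton's second law for the whole system gives 72.912 − 19.146 = (5 + 12.4) a, so a = 53.766 / 17.4 = 3.0900 m/s².

3.09 m/s²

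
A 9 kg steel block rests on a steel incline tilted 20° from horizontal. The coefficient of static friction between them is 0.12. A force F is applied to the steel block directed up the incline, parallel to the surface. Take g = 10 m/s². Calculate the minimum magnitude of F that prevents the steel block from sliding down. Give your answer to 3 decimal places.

The normal force is N = mg cos 20° = 84.572 N. With F at its minimum the steel block is on the verge of sliding down, so static friction is at its maximum μ_s N = 0.12 × 84.572 = 10.149 N and acts up the slope.
Equilibrium along the incline: F + μ_s N = mg sin 20°, so F = 30.782 − 10.149 = 20.633 N.

20.633 N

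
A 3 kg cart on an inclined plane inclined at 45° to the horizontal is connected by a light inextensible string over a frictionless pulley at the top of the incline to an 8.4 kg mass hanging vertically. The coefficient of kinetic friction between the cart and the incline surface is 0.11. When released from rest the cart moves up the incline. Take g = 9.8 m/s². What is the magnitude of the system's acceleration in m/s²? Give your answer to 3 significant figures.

5.20 m/s²

For the cart on the incline: the weight component along the slope is m₁g sin 45° = 3 × 9.8 × 0.7071 = 20.789 N and the normal force is N = m₁g cos 45° = 20.789 N.
Kinetic friction opposes the cart's motion up the incline: f = μN = 0.11 × 20.789 = 2.287 N acting down the slope.
Newton's second law for the cart (up-slope positive): T − 20.789 − 2.287 = 3 a. For the hanging mass (downward positive): 8.4 × 9.8 − T = 8.4 a.
Adding the two equations eliminates T: 59.244 = 11.4 a, so a = 5.1968 m/s².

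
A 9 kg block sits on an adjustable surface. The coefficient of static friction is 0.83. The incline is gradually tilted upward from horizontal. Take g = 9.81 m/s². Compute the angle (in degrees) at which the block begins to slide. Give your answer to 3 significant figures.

At the threshold of sliding, static friction is at its maximum μ_s N and exactly balances the weight component along the incline: mg sin θ = μ_s mg cos θ.
Hence tan θ = μ_s = 0.83, so θ = arctan(0.83) = 39.6927°.

39.7°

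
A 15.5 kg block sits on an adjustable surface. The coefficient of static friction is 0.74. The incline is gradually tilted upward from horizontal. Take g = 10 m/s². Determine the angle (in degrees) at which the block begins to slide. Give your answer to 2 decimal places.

At the threshold of sliding, static friction is at its maximum μ_s N and exactly balances the weight component along the incline: mg sin θ = μ_s mg cos θ.
Hence tan θ = μ_s = 0.74, so θ = arctan(0.74) = 36.5014°.

36.50°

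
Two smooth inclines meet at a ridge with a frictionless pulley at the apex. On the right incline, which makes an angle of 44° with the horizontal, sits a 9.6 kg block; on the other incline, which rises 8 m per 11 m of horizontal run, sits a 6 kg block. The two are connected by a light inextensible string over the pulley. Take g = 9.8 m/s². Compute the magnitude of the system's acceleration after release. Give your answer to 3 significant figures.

1.97 m/s²

Resolve each weight along its own incline: the 9.6 kg mass has component 9.6 × 9.8 × sin 44° = 65.353 N down its slope, and the 6 kg mass has 6 × 9.8 × sin 36.03° = 34.584 N down its slope.
The 9.6 kg side's 65.353 N exceeds the other side's 34.584 N, so that mass slides down and the 6 kg mass slides up. Taking that direction as positive, Newton's second law for the whole system gives 65.353 − 34.584 = (9.6 + 6) a, so a = 30.769 / 15.6 = 1.9724 m/s².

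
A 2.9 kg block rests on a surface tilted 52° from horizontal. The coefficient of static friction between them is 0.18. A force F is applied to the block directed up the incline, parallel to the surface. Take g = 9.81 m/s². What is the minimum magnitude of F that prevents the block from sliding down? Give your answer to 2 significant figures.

The normal force is N = mg cos 52° = 17.515 N. With F at its minimum the block is on the verge of sliding down, so static friction is at its maximum μ_s N = 0.18 × 17.515 = 3.153 N and acts up the slope.
Equilibrium along the incline: F + μ_s N = mg sin 52°, so F = 22.418 − 3.153 = 19.265 N.

19 N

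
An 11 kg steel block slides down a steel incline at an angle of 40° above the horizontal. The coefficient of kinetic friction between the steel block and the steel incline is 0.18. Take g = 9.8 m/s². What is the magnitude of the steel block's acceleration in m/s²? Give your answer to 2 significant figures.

4.9 m/s²

Resolving the weight along the incline: the component pulling the steel block down the slope is mg sin 40° = 11 × 9.8 × 0.6428 = 69.294 N, and the normal force is N = mg cos 40° = 11 × 9.8 × 0.7660 = 82.575 N.
Kinetic friction acts up the slope with magnitude f = μN = 0.18 × 82.575 = 14.864 N.
Net force along the incline is 69.294 − 14.864 = 54.430 N, so a = 54.430 / 11 = 4.9482 m/s².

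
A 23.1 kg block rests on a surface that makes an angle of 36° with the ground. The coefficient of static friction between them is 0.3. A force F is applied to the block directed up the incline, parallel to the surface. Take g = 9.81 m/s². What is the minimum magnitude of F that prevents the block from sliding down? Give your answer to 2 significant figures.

78 N

The normal force is N = mg cos 36° = 183.332 N. With F at its minimum the block is on the verge of sliding down, so static friction is at its maximum μ_s N = 0.3 × 183.332 = 55.000 N and acts up the slope.
Equilibrium along the incline: F + μ_s N = mg sin 36°, so F = 133.199 − 55.000 = 78.199 N.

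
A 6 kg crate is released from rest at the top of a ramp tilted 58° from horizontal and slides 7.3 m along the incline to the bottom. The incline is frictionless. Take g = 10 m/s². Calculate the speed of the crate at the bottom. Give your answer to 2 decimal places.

The weight component along the incline is mg sin 58° = 50.883 N and the normal force is N = mg cos 58° = 31.795 N.
With no friction, a = g sin 58° = 8.4805 m/s².
Starting from rest over a distance of 7.3 m, v² = 2aL = 2 × 8.4805 × 7.3 = 123.8153, so v = 11.1272 m/s.

11.13 m/s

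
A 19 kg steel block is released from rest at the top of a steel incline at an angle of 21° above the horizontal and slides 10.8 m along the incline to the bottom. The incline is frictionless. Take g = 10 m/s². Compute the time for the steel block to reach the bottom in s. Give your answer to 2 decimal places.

The weight component along the incline is mg sin 21° = 68.090 N and the normal force is N = mg cos 21° = 177.380 N.
With no friction, a = g sin 21° = 3.5837 m/s².
Starting from rest, L = ½at², so t = √(2L/a) = √(2 × 10.8 / 3.5837) = 2.4551 s.

2.46 s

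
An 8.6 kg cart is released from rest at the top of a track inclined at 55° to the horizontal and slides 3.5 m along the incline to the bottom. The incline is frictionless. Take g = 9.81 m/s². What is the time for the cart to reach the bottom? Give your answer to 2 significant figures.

The weight component along the incline is mg sin 55° = 69.109 N and the normal force is N = mg cos 55° = 48.390 N.
With no friction, a = g sin 55° = 8.0359 m/s².
Starting from rest, L = ½at², so t = √(2L/a) = √(2 × 3.5 / 8.0359) = 0.9333 s.

0.93 s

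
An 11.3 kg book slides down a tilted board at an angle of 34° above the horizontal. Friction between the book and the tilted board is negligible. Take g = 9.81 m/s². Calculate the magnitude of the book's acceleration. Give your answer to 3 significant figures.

Resolving the weight along the incline: the component pulling the book down the slope is mg sin 34° = 11.3 × 9.81 × 0.5592 = 61.989 N, and the normal force is N = mg cos 34° = 11.3 × 9.81 × 0.8290 = 91.897 N.
With no friction the net force along the incline is 61.989 N, so a = g sin 34° = 61.989 / 11.3 = 5.4858 m/s².

5.49 m/s²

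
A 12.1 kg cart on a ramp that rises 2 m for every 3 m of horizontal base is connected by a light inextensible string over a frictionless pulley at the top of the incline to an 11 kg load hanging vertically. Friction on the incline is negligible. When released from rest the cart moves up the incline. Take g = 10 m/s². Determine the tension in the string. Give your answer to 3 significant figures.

89.6 N

For the cart on the incline: the weight component along the slope is m₁g sin 33.69° = 12.1 × 10 × 0.5547 = 67.119 N and the normal force is N = m₁g cos 33.69° = 100.678 N.
Newton's second law for the cart (up-slope positive): T − 67.119 = 12.1 a. For the hanging load (downward positive): 11 × 10 − T = 11 a.
Adding the two equations eliminates T: 42.881 = 23.1 a, so a = 1.8563 m/s².
Then from the hanging load's equation, T = 11 × (10 − 1.8563) = 89.581 N.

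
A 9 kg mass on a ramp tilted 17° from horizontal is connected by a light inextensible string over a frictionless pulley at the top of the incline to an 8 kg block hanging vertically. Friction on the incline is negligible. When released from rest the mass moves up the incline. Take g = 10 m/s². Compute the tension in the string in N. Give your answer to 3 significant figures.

54.7 N

For the mass on the incline: the weight component along the slope is m₁g sin 17° = 9 × 10 × 0.2924 = 26.316 N and the normal force is N = m₁g cos 17° = 86.067 N.
Newton's second law for the mass (up-slope positive): T − 26.316 = 9 a. For the hanging block (downward positive): 8 × 10 − T = 8 a.
Adding the two equations eliminates T: 53.684 = 17 a, so a = 3.1579 m/s².
Then from the hanging block's equation, T = 8 × (10 − 3.1579) = 54.737 N.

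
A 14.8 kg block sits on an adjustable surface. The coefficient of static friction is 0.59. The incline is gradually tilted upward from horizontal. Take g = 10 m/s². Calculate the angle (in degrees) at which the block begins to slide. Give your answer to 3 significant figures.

At the threshold of sliding, static friction is at its maximum μ_s N and exactly balances the weight component along the incline: mg sin θ = μ_s mg cos θ.
Hence tan θ = μ_s = 0.59, so θ = arctan(0.59) = 30.5406°.

30.5°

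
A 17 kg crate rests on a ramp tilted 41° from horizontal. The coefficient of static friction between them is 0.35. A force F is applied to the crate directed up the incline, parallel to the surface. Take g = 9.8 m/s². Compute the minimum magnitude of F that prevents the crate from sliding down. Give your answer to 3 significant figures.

The normal force is N = mg cos 41° = 125.735 N. With F at its minimum the crate is on the verge of sliding down, so static friction is at its maximum μ_s N = 0.35 × 125.735 = 44.007 N and acts up the slope.
Equilibrium along the incline: F + μ_s N = mg sin 41°, so F = 109.299 − 44.007 = 65.292 N.

65.3 N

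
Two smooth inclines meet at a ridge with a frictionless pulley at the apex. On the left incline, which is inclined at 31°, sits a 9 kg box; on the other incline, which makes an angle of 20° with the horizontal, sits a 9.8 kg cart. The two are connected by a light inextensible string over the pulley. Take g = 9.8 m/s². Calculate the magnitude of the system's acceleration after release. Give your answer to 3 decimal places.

0.669 m/s²

Resolve each weight along its own incline: the 9 kg mass has component 9 × 9.8 × sin 31° = 45.426 N down its slope, and the 9.8 kg mass has 9.8 × 9.8 × sin 20° = 32.848 N down its slope.
The 9 kg side's 45.426 N exceeds the other side's 32.848 N, so that mass slides down and the 9.8 kg mass slides up. Taking that direction as positive, Newton's second law for the whole system gives 45.426 − 32.848 = (9 + 9.8) a, so a = 12.578 / 18.8 = 0.6690 m/s².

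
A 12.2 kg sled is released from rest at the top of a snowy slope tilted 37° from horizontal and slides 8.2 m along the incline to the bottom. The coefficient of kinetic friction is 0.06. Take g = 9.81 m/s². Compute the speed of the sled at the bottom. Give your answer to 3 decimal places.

The weight component along the incline is mg sin 37° = 72.026 N and the normal force is N = mg cos 37° = 95.582 N.
Friction up the slope is f = μN = 0.06 × 95.582 = 5.735 N, so the net downslope force is 72.026 − 5.735 = 66.291 N and a = 66.291 / 12.2 = 5.4337 m/s².
Starting from rest over a distance of 8.2 m, v² = 2aL = 2 × 5.4337 × 8.2 = 89.1127, so v = 9.4400 m/s.

9.440 m/s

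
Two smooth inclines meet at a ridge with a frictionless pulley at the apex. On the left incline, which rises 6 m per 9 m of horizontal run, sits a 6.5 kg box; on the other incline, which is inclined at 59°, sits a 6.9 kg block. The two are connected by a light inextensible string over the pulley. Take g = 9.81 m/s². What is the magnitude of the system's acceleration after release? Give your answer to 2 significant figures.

1.7 m/s²

Resolve each weight along its own incline: the 6.5 kg mass has component 6.5 × 9.81 × sin 33.69° = 35.370 N down its slope, and the 6.9 kg mass has 6.9 × 9.81 × sin 59° = 58.021 N down its slope.
The 6.9 kg side's 58.021 N exceeds the other side's 35.370 N, so that mass slides down and the 6.5 kg mass slides up. Taking that direction as positive, Newton's second law for the whole system gives 58.021 − 35.370 = (6.5 + 6.9) a, so a = 22.651 / 13.4 = 1.6904 m/s².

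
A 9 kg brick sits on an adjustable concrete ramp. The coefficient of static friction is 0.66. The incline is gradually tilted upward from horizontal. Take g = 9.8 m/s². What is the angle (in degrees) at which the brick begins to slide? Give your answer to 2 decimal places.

At the threshold of sliding, static friction is at its maximum μ_s N and exactly balances the weight component along the incline: mg sin θ = μ_s mg cos θ.
Hence tan θ = μ_s = 0.66, so θ = arctan(0.66) = 33.4248°.

33.42°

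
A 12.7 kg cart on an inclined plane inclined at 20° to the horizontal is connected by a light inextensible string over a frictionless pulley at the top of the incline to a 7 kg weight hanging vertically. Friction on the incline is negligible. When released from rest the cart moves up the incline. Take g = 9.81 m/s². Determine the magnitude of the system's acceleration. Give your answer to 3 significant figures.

For the cart on the incline: the weight component along the slope is m₁g sin 20° = 12.7 × 9.81 × 0.3420 = 42.609 N and the normal force is N = m₁g cos 20° = 117.073 N.
Newton's second law for the cart (up-slope positive): T − 42.609 = 12.7 a. For the hanging weight (downward positive): 7 × 9.81 − T = 7 a.
Adding the two equations eliminates T: 26.061 = 19.7 a, so a = 1.3229 m/s².

1.32 m/s²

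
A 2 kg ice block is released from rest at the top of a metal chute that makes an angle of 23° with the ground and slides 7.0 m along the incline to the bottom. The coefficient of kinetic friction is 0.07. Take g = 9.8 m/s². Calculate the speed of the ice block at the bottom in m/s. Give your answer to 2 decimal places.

6.69 m/s

The weight component along the incline is mg sin 23° = 7.658 N and the normal force is N = mg cos 23° = 18.042 N.
Friction up the slope is f = μN = 0.07 × 18.042 = 1.263 N, so the net downslope force is 7.658 − 1.263 = 6.395 N and a = 6.395 / 2 = 3.1975 m/s².
Starting from rest over a distance of 7.0 m, v² = 2aL = 2 × 3.1975 × 7.0 = 44.7650, so v = 6.6907 m/s.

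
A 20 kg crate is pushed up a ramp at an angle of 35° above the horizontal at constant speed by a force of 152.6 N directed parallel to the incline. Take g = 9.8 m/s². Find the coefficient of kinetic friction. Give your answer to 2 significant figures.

0.25

At constant speed ΣF = 0 along the incline. The applied 152.6 N acts up the slope; the weight component mg sin 35° = 112.421 N and kinetic friction μN both act down the slope.
So 152.6 = 112.421 + μ × 160.554, giving μ = (152.6 − 112.421) / 160.554 = 0.2503.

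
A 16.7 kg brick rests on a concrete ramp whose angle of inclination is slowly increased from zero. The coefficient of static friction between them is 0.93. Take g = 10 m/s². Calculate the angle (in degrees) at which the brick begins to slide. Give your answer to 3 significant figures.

42.9°

At the threshold of sliding, static friction is at its maximum μ_s N and exactly balances the weight component along the incline: mg sin θ = μ_s mg cos θ.
Hence tan θ = μ_s = 0.93, so θ = arctan(0.93) = 42.9228°.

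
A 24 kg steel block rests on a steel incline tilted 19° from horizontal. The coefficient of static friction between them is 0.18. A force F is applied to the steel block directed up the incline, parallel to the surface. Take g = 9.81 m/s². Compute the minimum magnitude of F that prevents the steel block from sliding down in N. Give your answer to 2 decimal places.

36.58 N

The normal force is N = mg cos 19° = 222.613 N. With F at its minimum the steel block is on the verge of sliding down, so static friction is at its maximum μ_s N = 0.18 × 222.613 = 40.070 N and acts up the slope.
Equilibrium along the incline: F + μ_s N = mg sin 19°, so F = 76.652 − 40.070 = 36.582 N.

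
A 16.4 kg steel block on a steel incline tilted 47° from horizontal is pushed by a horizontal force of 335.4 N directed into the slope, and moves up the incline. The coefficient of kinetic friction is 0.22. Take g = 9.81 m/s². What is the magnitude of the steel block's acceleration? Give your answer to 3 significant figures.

2.01 m/s²

The horizontal push has components F cos 47° = 335.4 × 0.6820 = 228.743 N up the incline and F sin 47° = 335.4 × 0.7314 = 245.312 N pressing into the surface.
The normal force is therefore N = mg cos 47° + F sin 47° = 109.723 + 245.312 = 355.035 N, and kinetic friction down the slope is μN = 0.22 × 355.035 = 78.108 N.
Along the incline: F cos 47° − mg sin 47° − μN = ma, so 228.743 − 117.671 − 78.108 = 16.4 a, giving a = 2.0100 m/s².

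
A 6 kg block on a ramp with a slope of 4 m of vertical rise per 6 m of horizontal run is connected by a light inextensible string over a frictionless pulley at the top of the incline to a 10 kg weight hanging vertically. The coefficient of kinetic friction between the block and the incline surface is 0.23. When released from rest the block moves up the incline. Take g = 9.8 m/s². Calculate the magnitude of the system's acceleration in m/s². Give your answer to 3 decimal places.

3.383 m/s²

For the block on the incline: the weight component along the slope is m₁g sin 33.69° = 6 × 9.8 × 0.5547 = 32.616 N and the normal force is N = m₁g cos 33.69° = 48.925 N.
Kinetic friction opposes the block's motion up the incline: f = μN = 0.23 × 48.925 = 11.253 N acting down the slope.
Newton's second law for the block (up-slope positive): T − 32.616 − 11.253 = 6 a. For the hanging weight (downward positive): 10 × 9.8 − T = 10 a.
Adding the two equations eliminates T: 54.131 = 16 a, so a = 3.3832 m/s².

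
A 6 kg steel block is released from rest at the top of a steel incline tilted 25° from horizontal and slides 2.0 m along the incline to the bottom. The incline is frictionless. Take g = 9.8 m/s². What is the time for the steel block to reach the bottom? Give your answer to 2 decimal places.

0.98 s

The weight component along the incline is mg sin 25° = 24.850 N and the normal force is N = mg cos 25° = 53.291 N.
With no friction, a = g sin 25° = 4.1417 m/s².
Starting from rest, L = ½at², so t = √(2L/a) = √(2 × 2.0 / 4.1417) = 0.9827 s.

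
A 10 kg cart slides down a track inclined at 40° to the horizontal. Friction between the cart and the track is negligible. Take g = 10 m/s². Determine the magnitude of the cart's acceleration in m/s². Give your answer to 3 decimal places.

Resolving the weight along the incline: the component pulling the cart down the slope is mg sin 40° = 10 × 10 × 0.6428 = 64.280 N, and the normal force is N = mg cos 40° = 10 × 10 × 0.7660 = 76.600 N.
With no friction the net force along the incline is 64.280 N, so a = g sin 40° = 64.280 / 10 = 6.4280 m/s².

6.428 m/s²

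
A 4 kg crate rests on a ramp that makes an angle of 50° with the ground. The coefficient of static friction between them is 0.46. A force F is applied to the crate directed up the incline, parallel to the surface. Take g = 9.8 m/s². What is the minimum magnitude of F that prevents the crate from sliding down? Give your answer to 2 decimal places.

The normal force is N = mg cos 50° = 25.197 N. With F at its minimum the crate is on the verge of sliding down, so static friction is at its maximum μ_s N = 0.46 × 25.197 = 11.591 N and acts up the slope.
Equilibrium along the incline: F + μ_s N = mg sin 50°, so F = 30.029 − 11.591 = 18.438 N.

18.44 N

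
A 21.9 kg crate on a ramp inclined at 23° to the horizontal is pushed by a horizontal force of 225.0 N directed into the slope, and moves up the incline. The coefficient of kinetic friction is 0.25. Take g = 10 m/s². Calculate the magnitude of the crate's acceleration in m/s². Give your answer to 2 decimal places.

2.25 m/s²

The horizontal push has components F cos 23° = 225.0 × 0.9205 = 207.112 N up the incline and F sin 23° = 225.0 × 0.3907 = 87.907 N pressing into the surface.
The normal force is therefore N = mg cos 23° + F sin 23° = 201.589 + 87.907 = 289.496 N, and kinetic friction down the slope is μN = 0.25 × 289.496 = 72.374 N.
Along the incline: F cos 23° − mg sin 23° − μN = ma, so 207.112 − 85.563 − 72.374 = 21.9 a, giving a = 2.2454 m/s².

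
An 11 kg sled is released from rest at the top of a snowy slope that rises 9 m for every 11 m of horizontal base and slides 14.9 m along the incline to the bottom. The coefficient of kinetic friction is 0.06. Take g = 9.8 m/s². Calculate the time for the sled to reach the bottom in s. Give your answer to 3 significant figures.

The weight component along the incline is mg sin 39.29° = 68.263 N and the normal force is N = mg cos 39.29° = 83.433 N.
Friction up the slope is f = μN = 0.06 × 83.433 = 5.006 N, so the net downslope force is 68.263 − 5.006 = 63.257 N and a = 63.257 / 11 = 5.7506 m/s².
Starting from rest, L = ½at², so t = √(2L/a) = √(2 × 14.9 / 5.7506) = 2.2764 s.

2.28 s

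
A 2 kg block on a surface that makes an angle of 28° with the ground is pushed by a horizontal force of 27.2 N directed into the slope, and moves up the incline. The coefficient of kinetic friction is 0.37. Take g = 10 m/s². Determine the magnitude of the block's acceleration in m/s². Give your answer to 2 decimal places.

The horizontal push has components F cos 28° = 27.2 × 0.8829 = 24.015 N up the incline and F sin 28° = 27.2 × 0.4695 = 12.770 N pressing into the surface.
The normal force is therefore N = mg cos 28° + F sin 28° = 17.658 + 12.770 = 30.428 N, and kinetic friction down the slope is μN = 0.37 × 30.428 = 11.258 N.
Along the incline: F cos 28° − mg sin 28° − μN = ma, so 24.015 − 9.390 − 11.258 = 2 a, giving a = 1.6835 m/s².

1.68 m/s²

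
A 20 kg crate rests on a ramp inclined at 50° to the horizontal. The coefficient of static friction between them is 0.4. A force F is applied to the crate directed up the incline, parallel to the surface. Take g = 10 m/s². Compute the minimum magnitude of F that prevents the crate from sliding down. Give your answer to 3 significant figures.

The normal force is N = mg cos 50° = 128.558 N. With F at its minimum the crate is on the verge of sliding down, so static friction is at its maximum μ_s N = 0.4 × 128.558 = 51.423 N and acts up the slope.
Equilibrium along the incline: F + μ_s N = mg sin 50°, so F = 153.209 − 51.423 = 101.786 N.

102 N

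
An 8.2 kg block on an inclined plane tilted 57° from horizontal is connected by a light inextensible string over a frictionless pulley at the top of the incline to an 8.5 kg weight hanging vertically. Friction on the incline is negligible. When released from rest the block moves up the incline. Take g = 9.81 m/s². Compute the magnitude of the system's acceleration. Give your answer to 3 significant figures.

0.953 m/s²

For the block on the incline: the weight component along the slope is m₁g sin 57° = 8.2 × 9.81 × 0.8387 = 67.467 N and the normal force is N = m₁g cos 57° = 43.812 N.
Newton's second law for the block (up-slope positive): T − 67.467 = 8.2 a. For the hanging weight (downward positive): 8.5 × 9.81 − T = 8.5 a.
Adding the two equations eliminates T: 15.918 = 16.7 a, so a = 0.9532 m/s².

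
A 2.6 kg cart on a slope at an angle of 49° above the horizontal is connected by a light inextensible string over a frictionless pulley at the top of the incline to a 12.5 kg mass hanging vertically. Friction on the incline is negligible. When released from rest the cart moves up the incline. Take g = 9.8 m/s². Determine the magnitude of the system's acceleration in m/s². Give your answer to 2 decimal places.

For the cart on the incline: the weight component along the slope is m₁g sin 49° = 2.6 × 9.8 × 0.7547 = 19.230 N and the normal force is N = m₁g cos 49° = 16.716 N.
Newton's second law for the cart (up-slope positive): T − 19.230 = 2.6 a. For the hanging mass (downward positive): 12.5 × 9.8 − T = 12.5 a.
Adding the two equations eliminates T: 103.270 = 15.1 a, so a = 6.8391 m/s².

6.84 m/s²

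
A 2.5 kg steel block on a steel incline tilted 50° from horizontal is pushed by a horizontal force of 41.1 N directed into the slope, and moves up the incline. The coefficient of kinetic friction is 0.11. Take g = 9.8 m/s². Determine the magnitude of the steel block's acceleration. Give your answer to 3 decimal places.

The horizontal push has components F cos 50° = 41.1 × 0.6428 = 26.419 N up the incline and F sin 50° = 41.1 × 0.7660 = 31.483 N pressing into the surface.
The normal force is therefore N = mg cos 50° + F sin 50° = 15.749 + 31.483 = 47.232 N, and kinetic friction down the slope is μN = 0.11 × 47.232 = 5.196 N.
Along the incline: F cos 50° − mg sin 50° − μN = ma, so 26.419 − 18.767 − 5.196 = 2.5 a, giving a = 0.9824 m/s².

0.982 m/s²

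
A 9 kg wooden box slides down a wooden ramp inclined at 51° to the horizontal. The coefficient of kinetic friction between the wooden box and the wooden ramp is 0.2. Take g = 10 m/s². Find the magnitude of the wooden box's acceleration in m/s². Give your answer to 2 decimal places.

Resolving the weight along the incline: the component pulling the wooden box down the slope is mg sin 51° = 9 × 10 × 0.7771 = 69.939 N, and the normal force is N = mg cos 51° = 9 × 10 × 0.6293 = 56.637 N.
Kinetic friction acts up the slope with magnitude f = μN = 0.2 × 56.637 = 11.327 N.
Net force along the incline is 69.939 − 11.327 = 58.612 N, so a = 58.612 / 9 = 6.5124 m/s².

6.51 m/s²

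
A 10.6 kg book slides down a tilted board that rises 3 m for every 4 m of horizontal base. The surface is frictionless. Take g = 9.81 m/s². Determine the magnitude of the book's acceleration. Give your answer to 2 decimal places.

5.89 m/s²

Resolving the weight along the incline: the component pulling the book down the slope is mg sin 36.87° = 10.6 × 9.81 × 0.6000 = 62.392 N, and the normal force is N = mg cos 36.87° = 10.6 × 9.81 × 0.8000 = 83.189 N.
With no friction the net force along the incline is 62.392 N, so a = g sin 36.87° = 62.392 / 10.6 = 5.8860 m/s².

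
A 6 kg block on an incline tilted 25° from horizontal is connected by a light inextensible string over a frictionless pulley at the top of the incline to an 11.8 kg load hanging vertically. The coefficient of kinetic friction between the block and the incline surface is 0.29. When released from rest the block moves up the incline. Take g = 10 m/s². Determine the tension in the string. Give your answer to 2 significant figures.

67 N

For the block on the incline: the weight component along the slope is m₁g sin 25° = 6 × 10 × 0.4226 = 25.356 N and the normal force is N = m₁g cos 25° = 54.378 N.
Kinetic friction opposes the block's motion up the incline: f = μN = 0.29 × 54.378 = 15.770 N acting down the slope.
Newton's second law for the block (up-slope positive): T − 25.356 − 15.770 = 6 a. For the hanging load (downward positive): 11.8 × 10 − T = 11.8 a.
Adding the two equations eliminates T: 76.874 = 17.8 a, so a = 4.3188 m/s².
Then from the hanging load's equation, T = 11.8 × (10 − 4.3188) = 67.038 N.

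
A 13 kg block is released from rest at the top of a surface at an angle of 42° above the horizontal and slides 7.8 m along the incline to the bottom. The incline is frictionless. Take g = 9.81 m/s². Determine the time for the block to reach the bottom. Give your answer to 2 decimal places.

The weight component along the incline is mg sin 42° = 85.334 N and the normal force is N = mg cos 42° = 94.773 N.
With no friction, a = g sin 42° = 6.5642 m/s².
Starting from rest, L = ½at², so t = √(2L/a) = √(2 × 7.8 / 6.5642) = 1.5416 s.

1.54 s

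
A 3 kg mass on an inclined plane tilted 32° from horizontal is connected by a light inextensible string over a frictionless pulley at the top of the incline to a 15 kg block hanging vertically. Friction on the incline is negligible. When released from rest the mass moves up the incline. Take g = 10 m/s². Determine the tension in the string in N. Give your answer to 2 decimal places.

38.25 N

For the mass on the incline: the weight component along the slope is m₁g sin 32° = 3 × 10 × 0.5299 = 15.897 N and the normal force is N = m₁g cos 32° = 25.441 N.
Newton's second law for the mass (up-slope positive): T − 15.897 = 3 a. For the hanging block (downward positive): 15 × 10 − T = 15 a.
Adding the two equations eliminates T: 134.103 = 18 a, so a = 7.4502 m/s².
Then from the hanging block's equation, T = 15 × (10 − 7.4502) = 38.247 N.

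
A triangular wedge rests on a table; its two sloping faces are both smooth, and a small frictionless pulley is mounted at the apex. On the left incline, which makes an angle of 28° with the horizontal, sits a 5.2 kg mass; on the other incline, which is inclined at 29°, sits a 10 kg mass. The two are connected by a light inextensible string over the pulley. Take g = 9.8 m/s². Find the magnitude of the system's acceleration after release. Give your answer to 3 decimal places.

Resolve each weight along its own incline: the 5.2 kg mass has component 5.2 × 9.8 × sin 28° = 23.924 N down its slope, and the 10 kg mass has 10 × 9.8 × sin 29° = 47.511 N down its slope.
The 10 kg side's 47.511 N exceeds the other side's 23.924 N, so that mass slides down and the 5.2 kg mass slides up. Taking that direction as positive, Newton's second law for the whole system gives 47.511 − 23.924 = (5.2 + 10) a, so a = 23.587 / 15.2 = 1.5518 m/s².

1.552 m/s²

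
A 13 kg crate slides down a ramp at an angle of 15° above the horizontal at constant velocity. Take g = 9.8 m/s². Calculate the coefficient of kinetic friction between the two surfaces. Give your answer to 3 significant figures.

At constant velocity the net force along the incline is zero: mg sin 15° = μ mg cos 15°.
So μ = tan 15° = 0.2588 / 0.9659 = 0.2679.

0.268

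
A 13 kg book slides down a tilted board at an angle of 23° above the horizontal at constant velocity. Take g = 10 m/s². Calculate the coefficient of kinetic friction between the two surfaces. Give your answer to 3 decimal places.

0.424

At constant velocity the net force along the incline is zero: mg sin 23° = μ mg cos 23°.
So μ = tan 23° = 0.3907 / 0.9205 = 0.4244.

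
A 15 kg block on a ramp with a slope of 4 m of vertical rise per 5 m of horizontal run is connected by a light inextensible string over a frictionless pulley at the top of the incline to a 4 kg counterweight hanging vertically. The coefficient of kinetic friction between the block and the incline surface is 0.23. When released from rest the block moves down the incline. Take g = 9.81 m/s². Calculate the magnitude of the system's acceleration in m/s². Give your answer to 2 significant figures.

1.4 m/s²

For the block on the incline: the weight component along the slope is m₁g sin 38.66° = 15 × 9.81 × 0.6247 = 91.925 N and the normal force is N = m₁g cos 38.66° = 114.905 N.
Kinetic friction opposes the block's motion down the incline: f = μN = 0.23 × 114.905 = 26.428 N acting up the slope.
Newton's second law for the block (down-slope positive): 91.925 − 26.428 − T = 15 a. For the hanging counterweight (upward positive): T − 4 × 9.81 = 4 a.
Adding the two equations eliminates T: 26.257 = 19 a, so a = 1.3819 m/s².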